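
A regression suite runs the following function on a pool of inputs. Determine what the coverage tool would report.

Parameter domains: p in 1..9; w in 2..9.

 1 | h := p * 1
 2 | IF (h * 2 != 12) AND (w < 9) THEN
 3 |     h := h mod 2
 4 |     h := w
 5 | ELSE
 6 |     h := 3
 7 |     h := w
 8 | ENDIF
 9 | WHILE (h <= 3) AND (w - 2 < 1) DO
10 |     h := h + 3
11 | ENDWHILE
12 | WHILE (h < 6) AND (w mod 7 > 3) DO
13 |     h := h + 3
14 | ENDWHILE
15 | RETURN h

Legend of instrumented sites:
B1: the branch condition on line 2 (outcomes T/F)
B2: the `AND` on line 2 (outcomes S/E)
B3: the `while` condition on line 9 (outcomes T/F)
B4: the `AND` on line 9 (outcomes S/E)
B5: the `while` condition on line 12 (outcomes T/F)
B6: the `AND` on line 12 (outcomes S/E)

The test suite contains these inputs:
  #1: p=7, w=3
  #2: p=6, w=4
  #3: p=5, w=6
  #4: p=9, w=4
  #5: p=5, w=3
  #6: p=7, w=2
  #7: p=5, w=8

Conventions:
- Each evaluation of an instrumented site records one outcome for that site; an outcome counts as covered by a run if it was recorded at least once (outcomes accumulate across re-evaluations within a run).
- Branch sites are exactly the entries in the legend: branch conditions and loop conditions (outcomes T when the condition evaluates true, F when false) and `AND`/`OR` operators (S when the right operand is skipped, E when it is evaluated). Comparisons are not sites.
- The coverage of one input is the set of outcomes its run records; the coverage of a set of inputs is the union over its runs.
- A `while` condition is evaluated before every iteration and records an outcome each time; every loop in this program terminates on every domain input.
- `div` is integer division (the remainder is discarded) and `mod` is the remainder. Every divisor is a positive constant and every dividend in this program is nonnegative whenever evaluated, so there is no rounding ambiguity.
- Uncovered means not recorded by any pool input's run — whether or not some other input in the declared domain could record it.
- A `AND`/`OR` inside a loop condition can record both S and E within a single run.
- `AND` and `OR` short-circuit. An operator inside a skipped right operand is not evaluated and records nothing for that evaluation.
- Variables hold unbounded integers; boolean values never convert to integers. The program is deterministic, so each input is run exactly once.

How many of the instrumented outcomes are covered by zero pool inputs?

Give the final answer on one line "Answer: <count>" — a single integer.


input #1 (p=7, w=3): events B2->E, B1->T, B4->E, B3->F, B6->E, B5->F; covers B1=T, B2=E, B3=F, B4=E, B5=F, B6=E
input #2 (p=6, w=4): events B2->S, B1->F, B4->S, B3->F, B6->E, B5->T, B6->S, B5->F; covers B1=F, B2=S, B3=F, B4=S, B5=T, B5=F, B6=S, B6=E
input #3 (p=5, w=6): events B2->E, B1->T, B4->S, B3->F, B6->S, B5->F; covers B1=T, B2=E, B3=F, B4=S, B5=F, B6=S
input #4 (p=9, w=4): events B2->E, B1->T, B4->S, B3->F, B6->E, B5->T, B6->S, B5->F; covers B1=T, B2=E, B3=F, B4=S, B5=T, B5=F, B6=S, B6=E
input #5 (p=5, w=3): events B2->E, B1->T, B4->E, B3->F, B6->E, B5->F; covers B1=T, B2=E, B3=F, B4=E, B5=F, B6=E
input #6 (p=7, w=2): events B2->E, B1->T, B4->E, B3->T, B4->S, B3->F, B6->E, B5->F; covers B1=T, B2=E, B3=T, B3=F, B4=S, B4=E, B5=F, B6=E
input #7 (p=5, w=8): events B2->E, B1->T, B4->S, B3->F, B6->S, B5->F; covers B1=T, B2=E, B3=F, B4=S, B5=F, B6=S
union over the pool: B1=T, B1=F, B2=S, B2=E, B3=T, B3=F, B4=S, B4=E, B5=T, B5=F, B6=S, B6=E
uncovered (0 of 12): none
Answer: 0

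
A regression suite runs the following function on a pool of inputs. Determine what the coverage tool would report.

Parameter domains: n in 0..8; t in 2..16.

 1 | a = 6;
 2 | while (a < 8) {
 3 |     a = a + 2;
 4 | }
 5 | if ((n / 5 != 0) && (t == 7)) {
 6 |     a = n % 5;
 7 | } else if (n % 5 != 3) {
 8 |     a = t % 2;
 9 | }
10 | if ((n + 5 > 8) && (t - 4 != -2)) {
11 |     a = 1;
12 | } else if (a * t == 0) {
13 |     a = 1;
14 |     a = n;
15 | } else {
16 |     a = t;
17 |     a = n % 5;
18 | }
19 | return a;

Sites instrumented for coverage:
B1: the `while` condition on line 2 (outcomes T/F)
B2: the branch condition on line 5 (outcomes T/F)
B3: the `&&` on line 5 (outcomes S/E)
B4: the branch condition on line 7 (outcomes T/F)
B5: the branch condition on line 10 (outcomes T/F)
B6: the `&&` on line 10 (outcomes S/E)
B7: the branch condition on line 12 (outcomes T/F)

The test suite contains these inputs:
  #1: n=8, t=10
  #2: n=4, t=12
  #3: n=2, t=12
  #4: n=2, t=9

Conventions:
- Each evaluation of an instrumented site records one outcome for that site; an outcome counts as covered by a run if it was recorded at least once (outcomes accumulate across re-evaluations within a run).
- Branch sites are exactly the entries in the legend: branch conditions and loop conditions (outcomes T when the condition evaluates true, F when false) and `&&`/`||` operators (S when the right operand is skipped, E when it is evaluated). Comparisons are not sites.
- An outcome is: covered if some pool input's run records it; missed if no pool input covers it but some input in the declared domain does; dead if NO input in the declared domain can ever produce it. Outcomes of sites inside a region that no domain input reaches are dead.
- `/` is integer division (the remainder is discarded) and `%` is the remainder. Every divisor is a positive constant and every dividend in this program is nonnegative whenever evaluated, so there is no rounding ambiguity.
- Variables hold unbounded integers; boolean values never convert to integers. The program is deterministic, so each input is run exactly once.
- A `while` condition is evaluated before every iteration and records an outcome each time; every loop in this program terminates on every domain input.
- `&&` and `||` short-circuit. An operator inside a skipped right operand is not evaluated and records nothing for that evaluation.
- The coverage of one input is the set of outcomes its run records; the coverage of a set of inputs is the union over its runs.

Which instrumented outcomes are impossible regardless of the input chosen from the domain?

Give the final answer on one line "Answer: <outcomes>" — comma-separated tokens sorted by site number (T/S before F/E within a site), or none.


running all 135 domain inputs and tallying outcomes:
  reachable outcomes have witnesses, e.g. B1=T (e.g. n=0, t=2), B1=F (e.g. n=0, t=2), B2=T (e.g. n=5, t=7), B2=F (e.g. n=0, t=2)
Answer: none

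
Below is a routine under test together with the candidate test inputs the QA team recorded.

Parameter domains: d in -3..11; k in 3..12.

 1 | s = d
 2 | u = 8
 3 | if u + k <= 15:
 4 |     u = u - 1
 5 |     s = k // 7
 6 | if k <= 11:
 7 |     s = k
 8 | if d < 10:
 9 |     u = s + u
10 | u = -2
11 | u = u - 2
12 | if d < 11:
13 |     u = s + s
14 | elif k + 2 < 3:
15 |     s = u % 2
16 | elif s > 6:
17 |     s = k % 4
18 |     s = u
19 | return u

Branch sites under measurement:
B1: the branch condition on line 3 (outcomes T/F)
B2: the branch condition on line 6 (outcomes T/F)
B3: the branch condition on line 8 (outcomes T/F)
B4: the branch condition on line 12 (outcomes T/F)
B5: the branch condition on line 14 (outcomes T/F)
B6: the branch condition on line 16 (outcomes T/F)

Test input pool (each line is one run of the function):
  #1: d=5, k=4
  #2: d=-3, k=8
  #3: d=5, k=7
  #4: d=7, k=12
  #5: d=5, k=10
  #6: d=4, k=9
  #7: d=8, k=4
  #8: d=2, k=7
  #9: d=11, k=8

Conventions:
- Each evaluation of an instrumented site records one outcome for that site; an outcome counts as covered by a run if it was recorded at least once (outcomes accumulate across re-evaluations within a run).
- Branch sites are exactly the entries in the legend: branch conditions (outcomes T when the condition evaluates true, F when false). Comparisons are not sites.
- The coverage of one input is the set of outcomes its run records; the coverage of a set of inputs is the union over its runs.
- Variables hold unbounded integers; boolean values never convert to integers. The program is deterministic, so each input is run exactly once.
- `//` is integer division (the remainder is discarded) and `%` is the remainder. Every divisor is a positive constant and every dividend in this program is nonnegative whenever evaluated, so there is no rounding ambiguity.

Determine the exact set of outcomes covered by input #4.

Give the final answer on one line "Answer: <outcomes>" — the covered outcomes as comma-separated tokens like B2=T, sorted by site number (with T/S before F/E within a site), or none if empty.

Event log for input #4 (d=7, k=12):
  B1->F, B2->F, B3->T, B4->T
distinct outcomes covered: B1=F, B2=F, B3=T, B4=T

Answer: B1=F, B2=F, B3=T, B4=T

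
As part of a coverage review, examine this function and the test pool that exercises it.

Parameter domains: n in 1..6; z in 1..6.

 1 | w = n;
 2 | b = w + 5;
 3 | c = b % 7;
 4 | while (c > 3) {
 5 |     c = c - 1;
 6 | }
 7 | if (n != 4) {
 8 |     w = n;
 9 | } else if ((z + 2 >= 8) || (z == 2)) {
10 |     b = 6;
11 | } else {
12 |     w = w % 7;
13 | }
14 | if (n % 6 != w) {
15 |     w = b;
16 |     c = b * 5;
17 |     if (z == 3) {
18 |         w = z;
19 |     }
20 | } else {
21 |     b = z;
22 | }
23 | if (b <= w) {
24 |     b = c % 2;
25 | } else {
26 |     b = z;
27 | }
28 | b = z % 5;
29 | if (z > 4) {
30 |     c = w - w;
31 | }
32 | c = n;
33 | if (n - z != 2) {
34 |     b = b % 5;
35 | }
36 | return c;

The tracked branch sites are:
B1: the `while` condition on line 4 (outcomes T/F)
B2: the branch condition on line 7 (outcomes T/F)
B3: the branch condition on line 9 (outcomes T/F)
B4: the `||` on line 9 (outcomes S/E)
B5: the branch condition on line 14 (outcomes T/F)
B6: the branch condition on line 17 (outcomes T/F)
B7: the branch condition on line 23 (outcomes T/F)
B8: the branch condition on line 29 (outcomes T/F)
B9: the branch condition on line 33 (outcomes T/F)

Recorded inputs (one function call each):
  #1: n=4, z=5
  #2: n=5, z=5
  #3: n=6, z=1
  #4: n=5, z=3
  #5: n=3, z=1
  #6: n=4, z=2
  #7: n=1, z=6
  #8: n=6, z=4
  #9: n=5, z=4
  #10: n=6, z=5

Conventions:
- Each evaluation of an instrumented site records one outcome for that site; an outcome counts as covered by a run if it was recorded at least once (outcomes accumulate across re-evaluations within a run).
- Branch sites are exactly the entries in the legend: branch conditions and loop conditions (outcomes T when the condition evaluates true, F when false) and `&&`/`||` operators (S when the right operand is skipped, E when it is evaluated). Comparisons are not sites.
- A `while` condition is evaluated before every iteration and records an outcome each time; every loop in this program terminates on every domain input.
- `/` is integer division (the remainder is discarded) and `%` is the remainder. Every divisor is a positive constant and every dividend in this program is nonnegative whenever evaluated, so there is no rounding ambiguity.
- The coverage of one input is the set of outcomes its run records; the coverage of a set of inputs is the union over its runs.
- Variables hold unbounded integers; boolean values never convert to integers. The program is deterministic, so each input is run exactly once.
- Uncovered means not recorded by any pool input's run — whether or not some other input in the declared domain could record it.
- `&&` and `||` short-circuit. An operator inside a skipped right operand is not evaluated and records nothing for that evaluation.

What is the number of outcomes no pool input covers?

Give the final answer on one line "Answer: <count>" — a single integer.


#1 (n=4, z=5) -> covered: B1=F, B2=F, B3=F, B4=E, B5=F, B7=F, B8=T, B9=T
#2 (n=5, z=5) -> covered: B1=F, B2=T, B5=F, B7=T, B8=T, B9=T
#3 (n=6, z=1) -> covered: B1=T, B1=F, B2=T, B5=T, B6=F, B7=T, B8=F, B9=T
#4 (n=5, z=3) -> covered: B1=F, B2=T, B5=F, B7=T, B8=F, B9=F
#5 (n=3, z=1) -> covered: B1=F, B2=T, B5=F, B7=T, B8=F, B9=F
#6 (n=4, z=2) -> covered: B1=F, B2=F, B3=T, B4=E, B5=F, B7=T, B8=F, B9=F
#7 (n=1, z=6) -> covered: B1=T, B1=F, B2=T, B5=F, B7=F, B8=T, B9=T
#8 (n=6, z=4) -> covered: B1=T, B1=F, B2=T, B5=T, B6=F, B7=T, B8=F, B9=F
#9 (n=5, z=4) -> covered: B1=F, B2=T, B5=F, B7=T, B8=F, B9=T
#10 (n=6, z=5) -> covered: B1=T, B1=F, B2=T, B5=T, B6=F, B7=T, B8=T, B9=T
union over the pool: B1=T, B1=F, B2=T, B2=F, B3=T, B3=F, B4=E, B5=T, B5=F, B6=F, B7=T, B7=F, B8=T, B8=F, B9=T, B9=F
uncovered (2 of 18): B4=S, B6=T
Answer: 2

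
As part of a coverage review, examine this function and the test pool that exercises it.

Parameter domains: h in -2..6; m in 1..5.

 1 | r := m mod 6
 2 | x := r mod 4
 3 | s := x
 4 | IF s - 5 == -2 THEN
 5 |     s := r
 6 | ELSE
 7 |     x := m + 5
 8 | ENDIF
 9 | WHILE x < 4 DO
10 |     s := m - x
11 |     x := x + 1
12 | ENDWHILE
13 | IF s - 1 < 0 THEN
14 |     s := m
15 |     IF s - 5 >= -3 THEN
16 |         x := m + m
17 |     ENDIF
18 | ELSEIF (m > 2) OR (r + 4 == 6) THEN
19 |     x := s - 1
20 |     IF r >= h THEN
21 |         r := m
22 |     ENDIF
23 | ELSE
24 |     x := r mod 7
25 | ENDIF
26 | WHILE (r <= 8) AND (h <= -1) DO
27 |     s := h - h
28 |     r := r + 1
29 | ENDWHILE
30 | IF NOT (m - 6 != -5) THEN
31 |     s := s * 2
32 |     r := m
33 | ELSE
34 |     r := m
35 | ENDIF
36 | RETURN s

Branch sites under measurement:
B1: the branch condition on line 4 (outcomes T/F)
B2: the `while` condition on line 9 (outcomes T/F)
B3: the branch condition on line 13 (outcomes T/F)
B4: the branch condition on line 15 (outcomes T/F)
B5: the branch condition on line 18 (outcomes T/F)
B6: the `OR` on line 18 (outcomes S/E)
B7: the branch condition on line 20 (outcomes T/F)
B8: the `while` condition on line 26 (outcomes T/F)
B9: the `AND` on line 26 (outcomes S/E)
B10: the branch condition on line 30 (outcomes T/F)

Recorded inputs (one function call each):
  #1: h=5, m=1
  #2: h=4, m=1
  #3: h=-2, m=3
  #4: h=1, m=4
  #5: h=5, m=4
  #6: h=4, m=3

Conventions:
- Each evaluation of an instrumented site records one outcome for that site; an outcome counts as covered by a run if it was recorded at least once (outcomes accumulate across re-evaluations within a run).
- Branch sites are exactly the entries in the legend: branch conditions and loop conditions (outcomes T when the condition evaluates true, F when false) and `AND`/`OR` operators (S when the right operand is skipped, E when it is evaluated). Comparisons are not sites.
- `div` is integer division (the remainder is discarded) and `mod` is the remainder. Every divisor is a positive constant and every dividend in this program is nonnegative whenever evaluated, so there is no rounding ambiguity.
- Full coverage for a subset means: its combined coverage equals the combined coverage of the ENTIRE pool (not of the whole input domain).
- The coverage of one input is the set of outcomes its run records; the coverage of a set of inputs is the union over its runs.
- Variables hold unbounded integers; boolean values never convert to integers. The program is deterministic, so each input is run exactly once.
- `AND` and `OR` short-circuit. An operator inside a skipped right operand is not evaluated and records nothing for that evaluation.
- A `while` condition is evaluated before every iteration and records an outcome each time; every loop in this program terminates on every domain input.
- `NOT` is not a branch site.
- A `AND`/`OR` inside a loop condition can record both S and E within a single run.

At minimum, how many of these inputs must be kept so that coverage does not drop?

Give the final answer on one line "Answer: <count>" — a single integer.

run #1 (h=5, m=1) runs B1->F, B2->F, B3->F, B6->E, B5->F, B9->E, B8->F, B10->T; records B1=F, B2=F, B3=F, B5=F, B6=E, B8=F, B9=E, B10=T
run #2 (h=4, m=1) runs B1->F, B2->F, B3->F, B6->E, B5->F, B9->E, B8->F, B10->T; records B1=F, B2=F, B3=F, B5=F, B6=E, B8=F, B9=E, B10=T
run #3 (h=-2, m=3) runs B1->T, B2->T, B2->F, B3->T, B4->T, B9->E, B8->T, B9->E, B8->T, B9->E, B8->T, B9->E, B8->T, B9->E, ...; records B1=T, B2=T, B2=F, B3=T, B4=T, B8=T, B8=F, B9=S, B9=E, B10=F
run #4 (h=1, m=4) runs B1->F, B2->F, B3->T, B4->T, B9->E, B8->F, B10->F; records B1=F, B2=F, B3=T, B4=T, B8=F, B9=E, B10=F
run #5 (h=5, m=4) runs B1->F, B2->F, B3->T, B4->T, B9->E, B8->F, B10->F; records B1=F, B2=F, B3=T, B4=T, B8=F, B9=E, B10=F
run #6 (h=4, m=3) runs B1->T, B2->T, B2->F, B3->T, B4->T, B9->E, B8->F, B10->F; records B1=T, B2=T, B2=F, B3=T, B4=T, B8=F, B9=E, B10=F
the full pool covers 15 outcomes: B1=T, B1=F, B2=T, B2=F, B3=T, B3=F, B4=T, B5=F, B6=E, B8=T, B8=F, B9=S, B9=E, B10=T, B10=F
checked all size-1 subsets: none covers 15 outcomes (max 10/15)
size 2: inputs {1, 3} cover all 15 outcomes, and no lexicographically smaller subset of this size does

Answer: 2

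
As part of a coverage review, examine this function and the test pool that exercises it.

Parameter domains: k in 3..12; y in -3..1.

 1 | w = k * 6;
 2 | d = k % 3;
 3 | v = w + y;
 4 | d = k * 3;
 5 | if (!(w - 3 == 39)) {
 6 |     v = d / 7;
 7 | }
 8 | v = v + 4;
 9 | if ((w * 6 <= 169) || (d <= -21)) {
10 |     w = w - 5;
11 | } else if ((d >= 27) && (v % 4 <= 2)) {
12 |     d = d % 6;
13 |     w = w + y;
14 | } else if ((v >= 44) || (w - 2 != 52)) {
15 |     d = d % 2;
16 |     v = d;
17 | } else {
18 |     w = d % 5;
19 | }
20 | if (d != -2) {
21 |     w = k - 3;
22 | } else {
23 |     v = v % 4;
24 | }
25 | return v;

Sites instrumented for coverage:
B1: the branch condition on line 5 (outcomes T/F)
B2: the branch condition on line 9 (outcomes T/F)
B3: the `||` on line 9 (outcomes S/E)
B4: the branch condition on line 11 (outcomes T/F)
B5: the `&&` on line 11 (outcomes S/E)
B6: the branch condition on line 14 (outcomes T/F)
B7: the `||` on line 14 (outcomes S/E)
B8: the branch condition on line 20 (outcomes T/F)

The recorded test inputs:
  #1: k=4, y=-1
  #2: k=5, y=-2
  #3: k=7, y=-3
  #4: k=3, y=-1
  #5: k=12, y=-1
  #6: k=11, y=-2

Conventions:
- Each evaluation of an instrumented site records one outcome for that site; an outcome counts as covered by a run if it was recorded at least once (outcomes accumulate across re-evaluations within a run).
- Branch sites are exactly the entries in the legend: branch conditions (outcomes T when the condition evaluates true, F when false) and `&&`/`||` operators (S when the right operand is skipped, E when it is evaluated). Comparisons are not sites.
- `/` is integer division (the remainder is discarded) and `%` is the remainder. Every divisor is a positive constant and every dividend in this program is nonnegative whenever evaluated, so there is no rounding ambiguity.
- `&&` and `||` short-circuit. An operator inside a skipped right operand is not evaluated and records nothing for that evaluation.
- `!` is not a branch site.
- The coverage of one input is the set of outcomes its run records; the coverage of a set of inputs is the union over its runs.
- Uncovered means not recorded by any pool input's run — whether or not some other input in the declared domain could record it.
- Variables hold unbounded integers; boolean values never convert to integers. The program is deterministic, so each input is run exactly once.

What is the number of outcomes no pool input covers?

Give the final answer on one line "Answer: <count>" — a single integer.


run #1 (k=4, y=-1) runs B1->T, B3->S, B2->T, B8->T; records B1=T, B2=T, B3=S, B8=T
run #2 (k=5, y=-2) runs B1->T, B3->E, B2->F, B5->S, B4->F, B7->E, B6->T, B8->T; records B1=T, B2=F, B3=E, B4=F, B5=S, B6=T, B7=E, B8=T
run #3 (k=7, y=-3) runs B1->F, B3->E, B2->F, B5->S, B4->F, B7->E, B6->T, B8->T; records B1=F, B2=F, B3=E, B4=F, B5=S, B6=T, B7=E, B8=T
run #4 (k=3, y=-1) runs B1->T, B3->S, B2->T, B8->T; records B1=T, B2=T, B3=S, B8=T
run #5 (k=12, y=-1) runs B1->T, B3->E, B2->F, B5->E, B4->T, B8->T; records B1=T, B2=F, B3=E, B4=T, B5=E, B8=T
run #6 (k=11, y=-2) runs B1->T, B3->E, B2->F, B5->E, B4->T, B8->T; records B1=T, B2=F, B3=E, B4=T, B5=E, B8=T
union over the pool: B1=T, B1=F, B2=T, B2=F, B3=S, B3=E, B4=T, B4=F, B5=S, B5=E, B6=T, B7=E, B8=T
uncovered (3 of 16): B6=F, B7=S, B8=F
Answer: 3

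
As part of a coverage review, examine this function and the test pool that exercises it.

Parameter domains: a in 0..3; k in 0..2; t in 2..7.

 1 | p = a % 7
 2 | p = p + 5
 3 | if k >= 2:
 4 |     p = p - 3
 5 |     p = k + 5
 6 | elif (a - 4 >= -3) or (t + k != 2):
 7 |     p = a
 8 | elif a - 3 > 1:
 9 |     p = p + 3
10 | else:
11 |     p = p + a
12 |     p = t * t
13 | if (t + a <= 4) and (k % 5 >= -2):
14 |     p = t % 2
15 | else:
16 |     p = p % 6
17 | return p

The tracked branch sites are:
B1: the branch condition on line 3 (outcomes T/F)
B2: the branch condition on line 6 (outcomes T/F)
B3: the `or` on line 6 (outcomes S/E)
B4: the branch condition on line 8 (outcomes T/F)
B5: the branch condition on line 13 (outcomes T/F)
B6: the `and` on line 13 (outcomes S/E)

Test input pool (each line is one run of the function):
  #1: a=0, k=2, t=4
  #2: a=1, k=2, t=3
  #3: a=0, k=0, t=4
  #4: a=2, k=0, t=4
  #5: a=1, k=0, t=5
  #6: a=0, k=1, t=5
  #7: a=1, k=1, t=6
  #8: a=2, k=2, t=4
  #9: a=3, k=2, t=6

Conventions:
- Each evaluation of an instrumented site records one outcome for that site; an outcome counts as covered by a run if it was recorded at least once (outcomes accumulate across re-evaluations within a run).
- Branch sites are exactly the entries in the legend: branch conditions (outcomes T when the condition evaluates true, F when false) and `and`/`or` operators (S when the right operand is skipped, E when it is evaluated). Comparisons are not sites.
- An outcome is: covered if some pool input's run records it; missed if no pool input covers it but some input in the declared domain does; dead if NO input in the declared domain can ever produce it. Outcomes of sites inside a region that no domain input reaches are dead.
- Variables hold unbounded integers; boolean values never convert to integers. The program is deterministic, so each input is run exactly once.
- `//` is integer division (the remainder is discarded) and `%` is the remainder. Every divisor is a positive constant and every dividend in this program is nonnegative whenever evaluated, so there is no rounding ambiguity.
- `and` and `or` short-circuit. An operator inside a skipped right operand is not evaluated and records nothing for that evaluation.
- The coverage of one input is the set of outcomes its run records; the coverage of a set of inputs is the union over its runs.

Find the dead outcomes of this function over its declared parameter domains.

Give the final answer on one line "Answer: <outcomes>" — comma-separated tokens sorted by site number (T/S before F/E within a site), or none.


sweeping the full domain (72 inputs) for each outcome:
  B4=T: zero occurrences over every domain input -> dead
  reachable outcomes have witnesses, e.g. B1=T (e.g. a=0, k=2, t=2), B1=F (e.g. a=0, k=0, t=2), B2=T (e.g. a=0, k=0, t=3), B2=F (e.g. a=0, k=0, t=2)
Answer: B4=T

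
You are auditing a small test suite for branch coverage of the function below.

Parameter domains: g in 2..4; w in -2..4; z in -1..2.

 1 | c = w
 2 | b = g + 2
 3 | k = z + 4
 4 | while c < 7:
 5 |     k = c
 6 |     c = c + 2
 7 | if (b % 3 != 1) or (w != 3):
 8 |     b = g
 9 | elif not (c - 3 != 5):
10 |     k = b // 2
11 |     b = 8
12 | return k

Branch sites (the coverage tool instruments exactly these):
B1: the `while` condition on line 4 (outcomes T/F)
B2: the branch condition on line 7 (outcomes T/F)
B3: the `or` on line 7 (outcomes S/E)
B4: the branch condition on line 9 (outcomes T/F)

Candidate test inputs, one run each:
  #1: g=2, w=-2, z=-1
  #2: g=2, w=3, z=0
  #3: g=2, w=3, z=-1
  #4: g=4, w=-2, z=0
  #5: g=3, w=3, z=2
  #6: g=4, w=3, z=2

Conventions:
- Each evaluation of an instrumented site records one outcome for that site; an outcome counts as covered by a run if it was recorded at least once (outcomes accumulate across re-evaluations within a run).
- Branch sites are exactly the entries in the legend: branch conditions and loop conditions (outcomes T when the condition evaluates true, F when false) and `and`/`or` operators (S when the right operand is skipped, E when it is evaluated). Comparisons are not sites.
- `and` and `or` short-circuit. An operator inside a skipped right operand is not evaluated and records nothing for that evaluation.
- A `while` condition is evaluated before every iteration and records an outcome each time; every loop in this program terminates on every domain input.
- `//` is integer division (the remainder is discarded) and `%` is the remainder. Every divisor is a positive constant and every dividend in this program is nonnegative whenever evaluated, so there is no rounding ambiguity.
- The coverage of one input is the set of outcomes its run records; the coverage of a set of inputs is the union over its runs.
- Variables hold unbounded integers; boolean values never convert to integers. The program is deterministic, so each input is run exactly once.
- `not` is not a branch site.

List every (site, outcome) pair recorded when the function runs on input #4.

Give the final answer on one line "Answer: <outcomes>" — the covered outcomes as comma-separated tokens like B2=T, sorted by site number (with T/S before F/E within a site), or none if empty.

Simulating input #4 (g=4, w=-2, z=0) step by step:
  B1->T, B1->T, B1->T, B1->T, B1->T, B1->F, B3->S, B2->T
as a set, this run covers: B1=T, B1=F, B2=T, B3=S

Answer: B1=T, B1=F, B2=T, B3=S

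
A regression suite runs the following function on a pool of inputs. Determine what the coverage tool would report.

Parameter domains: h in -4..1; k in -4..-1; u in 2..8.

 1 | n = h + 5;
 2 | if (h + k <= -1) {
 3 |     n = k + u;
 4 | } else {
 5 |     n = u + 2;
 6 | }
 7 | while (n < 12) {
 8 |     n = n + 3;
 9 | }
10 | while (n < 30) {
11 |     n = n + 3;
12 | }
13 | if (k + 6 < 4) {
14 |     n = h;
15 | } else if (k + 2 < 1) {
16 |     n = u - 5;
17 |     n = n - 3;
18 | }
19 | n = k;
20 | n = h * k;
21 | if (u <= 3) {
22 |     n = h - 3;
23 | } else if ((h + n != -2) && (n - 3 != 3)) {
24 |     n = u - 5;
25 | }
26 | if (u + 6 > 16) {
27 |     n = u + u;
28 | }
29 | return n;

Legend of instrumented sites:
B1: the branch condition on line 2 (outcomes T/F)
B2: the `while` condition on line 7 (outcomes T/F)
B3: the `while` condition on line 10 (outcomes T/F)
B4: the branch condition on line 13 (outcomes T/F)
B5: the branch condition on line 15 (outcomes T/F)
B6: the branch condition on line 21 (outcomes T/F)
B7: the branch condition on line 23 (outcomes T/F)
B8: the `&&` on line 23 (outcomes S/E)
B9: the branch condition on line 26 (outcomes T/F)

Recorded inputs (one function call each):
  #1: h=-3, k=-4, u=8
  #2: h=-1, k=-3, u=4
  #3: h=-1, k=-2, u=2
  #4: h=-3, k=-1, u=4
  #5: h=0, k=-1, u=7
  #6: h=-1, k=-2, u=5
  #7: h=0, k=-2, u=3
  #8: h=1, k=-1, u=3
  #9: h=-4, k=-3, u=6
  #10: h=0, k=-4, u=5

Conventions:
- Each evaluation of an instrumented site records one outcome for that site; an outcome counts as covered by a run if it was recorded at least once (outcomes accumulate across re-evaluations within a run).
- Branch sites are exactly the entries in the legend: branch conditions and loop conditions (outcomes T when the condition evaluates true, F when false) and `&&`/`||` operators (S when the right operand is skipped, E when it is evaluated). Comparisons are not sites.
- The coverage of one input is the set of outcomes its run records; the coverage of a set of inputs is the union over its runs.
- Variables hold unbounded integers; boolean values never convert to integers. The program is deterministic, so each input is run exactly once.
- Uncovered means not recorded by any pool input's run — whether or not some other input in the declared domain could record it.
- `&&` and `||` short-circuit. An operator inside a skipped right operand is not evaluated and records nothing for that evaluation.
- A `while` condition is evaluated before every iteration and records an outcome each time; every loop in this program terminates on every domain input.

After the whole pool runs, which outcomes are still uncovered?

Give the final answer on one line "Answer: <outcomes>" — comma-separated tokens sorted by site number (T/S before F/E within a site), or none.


input #1 (h=-3, k=-4, u=8): events B1->T, B2->T, B2->T, B2->T, B2->F, B3->T, B3->T, B3->T, B3->T, B3->T, B3->T, B3->F, B4->T, B6->F, ...; covers B1=T, B2=T, B2=F, B3=T, B3=F, B4=T, B6=F, B7=T, B8=E, B9=F
input #2 (h=-1, k=-3, u=4): events B1->T, B2->T, B2->T, B2->T, B2->T, B2->F, B3->T, B3->T, B3->T, B3->T, B3->T, B3->T, B3->F, B4->T, ...; covers B1=T, B2=T, B2=F, B3=T, B3=F, B4=T, B6=F, B7=T, B8=E, B9=F
input #3 (h=-1, k=-2, u=2): events B1->T, B2->T, B2->T, B2->T, B2->T, B2->F, B3->T, B3->T, B3->T, B3->T, B3->T, B3->T, B3->F, B4->F, ...; covers B1=T, B2=T, B2=F, B3=T, B3=F, B4=F, B5=T, B6=T, B9=F
input #4 (h=-3, k=-1, u=4): events B1->T, B2->T, B2->T, B2->T, B2->F, B3->T, B3->T, B3->T, B3->T, B3->T, B3->T, B3->F, B4->F, B5->F, ...; covers B1=T, B2=T, B2=F, B3=T, B3=F, B4=F, B5=F, B6=F, B7=T, B8=E, B9=F
input #5 (h=0, k=-1, u=7): events B1->T, B2->T, B2->T, B2->F, B3->T, B3->T, B3->T, B3->T, B3->T, B3->T, B3->F, B4->F, B5->F, B6->F, ...; covers B1=T, B2=T, B2=F, B3=T, B3=F, B4=F, B5=F, B6=F, B7=T, B8=E, B9=F
input #6 (h=-1, k=-2, u=5): events B1->T, B2->T, B2->T, B2->T, B2->F, B3->T, B3->T, B3->T, B3->T, B3->T, B3->T, B3->F, B4->F, B5->T, ...; covers B1=T, B2=T, B2=F, B3=T, B3=F, B4=F, B5=T, B6=F, B7=T, B8=E, B9=F
input #7 (h=0, k=-2, u=3): events B1->T, B2->T, B2->T, B2->T, B2->T, B2->F, B3->T, B3->T, B3->T, B3->T, B3->T, B3->T, B3->F, B4->F, ...; covers B1=T, B2=T, B2=F, B3=T, B3=F, B4=F, B5=T, B6=T, B9=F
input #8 (h=1, k=-1, u=3): events B1->F, B2->T, B2->T, B2->T, B2->F, B3->T, B3->T, B3->T, B3->T, B3->T, B3->T, B3->F, B4->F, B5->F, ...; covers B1=F, B2=T, B2=F, B3=T, B3=F, B4=F, B5=F, B6=T, B9=F
input #9 (h=-4, k=-3, u=6): events B1->T, B2->T, B2->T, B2->T, B2->F, B3->T, B3->T, B3->T, B3->T, B3->T, B3->T, B3->F, B4->T, B6->F, ...; covers B1=T, B2=T, B2=F, B3=T, B3=F, B4=T, B6=F, B7=T, B8=E, B9=F
input #10 (h=0, k=-4, u=5): events B1->T, B2->T, B2->T, B2->T, B2->T, B2->F, B3->T, B3->T, B3->T, B3->T, B3->T, B3->T, B3->F, B4->T, ...; covers B1=T, B2=T, B2=F, B3=T, B3=F, B4=T, B6=F, B7=T, B8=E, B9=F
union over the pool: B1=T, B1=F, B2=T, B2=F, B3=T, B3=F, B4=T, B4=F, B5=T, B5=F, B6=T, B6=F, B7=T, B8=E, B9=F
uncovered (3 of 18): B7=F, B8=S, B9=T
Answer: B7=F, B8=S, B9=T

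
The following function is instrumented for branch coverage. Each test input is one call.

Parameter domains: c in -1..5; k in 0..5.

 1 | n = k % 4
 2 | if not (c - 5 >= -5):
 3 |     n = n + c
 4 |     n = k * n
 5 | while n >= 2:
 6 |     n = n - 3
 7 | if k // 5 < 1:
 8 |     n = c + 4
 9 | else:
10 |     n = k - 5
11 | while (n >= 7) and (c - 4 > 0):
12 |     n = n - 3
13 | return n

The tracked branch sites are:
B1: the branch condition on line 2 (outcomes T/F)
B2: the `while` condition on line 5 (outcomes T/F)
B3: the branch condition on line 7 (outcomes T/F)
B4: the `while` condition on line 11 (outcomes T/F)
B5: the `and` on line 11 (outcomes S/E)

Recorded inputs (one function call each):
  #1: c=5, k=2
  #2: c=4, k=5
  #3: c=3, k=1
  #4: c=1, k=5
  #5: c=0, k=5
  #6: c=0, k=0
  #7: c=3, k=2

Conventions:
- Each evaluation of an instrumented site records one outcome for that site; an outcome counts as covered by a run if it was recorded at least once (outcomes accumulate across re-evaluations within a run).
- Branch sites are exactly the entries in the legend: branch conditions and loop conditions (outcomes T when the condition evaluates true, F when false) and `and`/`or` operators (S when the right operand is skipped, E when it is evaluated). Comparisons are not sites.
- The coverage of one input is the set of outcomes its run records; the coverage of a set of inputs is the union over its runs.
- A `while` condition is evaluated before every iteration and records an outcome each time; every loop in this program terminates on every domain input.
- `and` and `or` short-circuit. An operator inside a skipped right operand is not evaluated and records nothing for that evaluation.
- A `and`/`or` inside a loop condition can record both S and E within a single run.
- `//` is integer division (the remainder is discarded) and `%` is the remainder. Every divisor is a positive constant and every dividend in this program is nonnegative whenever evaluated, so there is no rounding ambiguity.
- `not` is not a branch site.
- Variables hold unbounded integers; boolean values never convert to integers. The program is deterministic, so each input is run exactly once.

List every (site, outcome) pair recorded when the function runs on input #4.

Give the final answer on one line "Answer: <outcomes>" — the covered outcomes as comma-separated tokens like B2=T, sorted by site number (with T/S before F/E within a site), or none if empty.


Tracing the run of input #4 (c=1, k=5):
  B1->F, B2->F, B3->F, B5->S, B4->F
collecting distinct outcomes: B1=F, B2=F, B3=F, B4=F, B5=S
Answer: B1=F, B2=F, B3=F, B4=F, B5=S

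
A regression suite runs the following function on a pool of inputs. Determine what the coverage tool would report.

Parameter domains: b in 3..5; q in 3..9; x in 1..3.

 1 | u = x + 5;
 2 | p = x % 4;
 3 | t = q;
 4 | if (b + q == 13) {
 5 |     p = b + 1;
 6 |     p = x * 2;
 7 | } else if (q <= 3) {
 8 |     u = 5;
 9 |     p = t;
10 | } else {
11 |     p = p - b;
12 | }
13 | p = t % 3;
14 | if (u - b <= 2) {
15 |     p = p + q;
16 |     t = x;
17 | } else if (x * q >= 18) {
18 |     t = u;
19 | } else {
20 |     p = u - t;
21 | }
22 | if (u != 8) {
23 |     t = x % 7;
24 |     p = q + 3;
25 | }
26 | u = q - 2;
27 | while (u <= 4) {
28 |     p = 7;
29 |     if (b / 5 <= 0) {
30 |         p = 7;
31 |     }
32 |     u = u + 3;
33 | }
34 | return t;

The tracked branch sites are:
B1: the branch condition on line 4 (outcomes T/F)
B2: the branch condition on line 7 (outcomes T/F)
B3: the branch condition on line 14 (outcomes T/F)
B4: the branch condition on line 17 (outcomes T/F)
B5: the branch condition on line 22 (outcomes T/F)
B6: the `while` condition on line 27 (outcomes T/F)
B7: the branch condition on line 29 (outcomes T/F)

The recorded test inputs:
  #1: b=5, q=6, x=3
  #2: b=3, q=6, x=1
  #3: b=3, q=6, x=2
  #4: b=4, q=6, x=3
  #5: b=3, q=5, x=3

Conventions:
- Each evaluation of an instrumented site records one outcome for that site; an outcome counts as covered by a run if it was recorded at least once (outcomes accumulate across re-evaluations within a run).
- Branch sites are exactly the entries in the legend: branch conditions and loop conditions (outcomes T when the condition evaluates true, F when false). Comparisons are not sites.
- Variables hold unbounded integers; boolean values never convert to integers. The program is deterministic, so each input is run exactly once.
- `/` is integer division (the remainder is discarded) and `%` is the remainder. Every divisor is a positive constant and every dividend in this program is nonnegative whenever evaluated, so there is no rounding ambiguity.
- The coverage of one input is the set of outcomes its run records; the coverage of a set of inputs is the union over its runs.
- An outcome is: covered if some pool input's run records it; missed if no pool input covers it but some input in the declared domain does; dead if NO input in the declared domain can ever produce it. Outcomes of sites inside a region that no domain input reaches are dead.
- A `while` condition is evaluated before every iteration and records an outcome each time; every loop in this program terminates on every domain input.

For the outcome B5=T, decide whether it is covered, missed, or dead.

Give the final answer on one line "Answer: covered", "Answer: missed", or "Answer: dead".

B5=T is recorded by pool input(s) 2, 3 -> covered

Answer: covered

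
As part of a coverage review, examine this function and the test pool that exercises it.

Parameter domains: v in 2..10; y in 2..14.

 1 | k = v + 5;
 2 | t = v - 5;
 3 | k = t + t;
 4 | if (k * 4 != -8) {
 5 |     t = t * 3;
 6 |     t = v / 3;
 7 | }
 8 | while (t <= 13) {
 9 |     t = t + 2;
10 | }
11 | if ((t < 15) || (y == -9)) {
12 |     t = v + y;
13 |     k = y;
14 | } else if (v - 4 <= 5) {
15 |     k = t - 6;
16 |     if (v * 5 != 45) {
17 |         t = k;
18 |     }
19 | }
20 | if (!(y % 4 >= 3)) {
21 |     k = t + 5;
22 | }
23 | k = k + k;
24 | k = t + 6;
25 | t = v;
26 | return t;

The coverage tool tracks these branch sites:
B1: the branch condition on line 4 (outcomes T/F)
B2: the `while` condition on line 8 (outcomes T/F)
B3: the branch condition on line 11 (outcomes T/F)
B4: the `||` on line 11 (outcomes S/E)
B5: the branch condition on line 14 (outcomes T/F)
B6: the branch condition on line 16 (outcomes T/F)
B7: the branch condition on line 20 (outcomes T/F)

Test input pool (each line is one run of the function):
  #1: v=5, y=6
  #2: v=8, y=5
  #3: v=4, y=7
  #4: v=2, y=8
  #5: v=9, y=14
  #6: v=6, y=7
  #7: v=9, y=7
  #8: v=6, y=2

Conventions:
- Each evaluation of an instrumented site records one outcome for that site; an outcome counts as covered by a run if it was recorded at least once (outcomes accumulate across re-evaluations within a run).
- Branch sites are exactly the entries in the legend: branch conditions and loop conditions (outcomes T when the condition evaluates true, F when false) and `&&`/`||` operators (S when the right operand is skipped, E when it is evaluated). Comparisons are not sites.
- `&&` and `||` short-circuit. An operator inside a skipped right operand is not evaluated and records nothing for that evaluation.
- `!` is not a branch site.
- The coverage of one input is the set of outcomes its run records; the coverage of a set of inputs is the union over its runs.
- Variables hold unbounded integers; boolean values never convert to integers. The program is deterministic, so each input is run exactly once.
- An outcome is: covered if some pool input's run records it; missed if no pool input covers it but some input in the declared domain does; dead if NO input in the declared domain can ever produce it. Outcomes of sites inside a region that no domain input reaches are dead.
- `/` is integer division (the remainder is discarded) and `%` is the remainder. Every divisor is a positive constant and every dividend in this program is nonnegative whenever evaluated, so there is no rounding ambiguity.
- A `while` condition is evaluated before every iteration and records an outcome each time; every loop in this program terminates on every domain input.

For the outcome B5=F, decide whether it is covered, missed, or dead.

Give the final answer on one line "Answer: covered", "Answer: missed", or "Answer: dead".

no pool input records B5=F
but domain input (v=10, y=2) does record it -> reachable, so missed

Answer: missed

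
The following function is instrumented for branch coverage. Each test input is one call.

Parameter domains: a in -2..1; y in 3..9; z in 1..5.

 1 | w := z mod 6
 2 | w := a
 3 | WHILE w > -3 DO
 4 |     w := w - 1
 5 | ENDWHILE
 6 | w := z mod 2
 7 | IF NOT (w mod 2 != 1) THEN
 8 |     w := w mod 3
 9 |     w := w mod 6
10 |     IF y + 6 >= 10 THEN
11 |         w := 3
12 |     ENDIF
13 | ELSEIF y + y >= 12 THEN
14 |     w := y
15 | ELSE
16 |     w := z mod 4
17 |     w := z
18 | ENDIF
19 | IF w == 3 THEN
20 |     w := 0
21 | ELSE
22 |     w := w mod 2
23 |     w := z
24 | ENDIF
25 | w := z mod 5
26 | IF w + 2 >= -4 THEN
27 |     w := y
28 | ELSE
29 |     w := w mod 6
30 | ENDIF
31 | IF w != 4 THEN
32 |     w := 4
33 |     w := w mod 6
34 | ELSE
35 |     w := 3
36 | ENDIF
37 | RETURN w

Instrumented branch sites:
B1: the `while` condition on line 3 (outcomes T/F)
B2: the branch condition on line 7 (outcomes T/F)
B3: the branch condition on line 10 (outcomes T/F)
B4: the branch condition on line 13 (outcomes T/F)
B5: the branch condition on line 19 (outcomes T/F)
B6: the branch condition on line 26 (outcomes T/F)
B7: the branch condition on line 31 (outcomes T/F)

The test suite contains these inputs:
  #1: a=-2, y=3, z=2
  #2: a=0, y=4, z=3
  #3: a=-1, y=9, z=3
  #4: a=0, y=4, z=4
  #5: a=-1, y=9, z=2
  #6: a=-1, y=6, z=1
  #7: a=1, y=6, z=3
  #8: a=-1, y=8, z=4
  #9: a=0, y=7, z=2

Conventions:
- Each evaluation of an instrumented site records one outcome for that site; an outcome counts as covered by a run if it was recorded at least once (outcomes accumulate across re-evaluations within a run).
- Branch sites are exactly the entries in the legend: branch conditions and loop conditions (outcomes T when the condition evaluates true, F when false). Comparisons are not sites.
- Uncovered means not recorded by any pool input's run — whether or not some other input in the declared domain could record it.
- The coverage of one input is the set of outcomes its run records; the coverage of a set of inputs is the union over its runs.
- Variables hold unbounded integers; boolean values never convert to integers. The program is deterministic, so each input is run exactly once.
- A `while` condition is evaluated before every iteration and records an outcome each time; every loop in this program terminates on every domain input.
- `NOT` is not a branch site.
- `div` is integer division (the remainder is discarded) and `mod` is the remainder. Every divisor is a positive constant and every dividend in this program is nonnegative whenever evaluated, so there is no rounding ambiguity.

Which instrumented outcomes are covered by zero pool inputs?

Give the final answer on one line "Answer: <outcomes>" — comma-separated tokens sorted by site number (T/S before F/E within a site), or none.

run #1 (a=-2, y=3, z=2) runs B1->T, B1->F, B2->F, B4->F, B5->F, B6->T, B7->T; records B1=T, B1=F, B2=F, B4=F, B5=F, B6=T, B7=T
run #2 (a=0, y=4, z=3) runs B1->T, B1->T, B1->T, B1->F, B2->T, B3->T, B5->T, B6->T, B7->F; records B1=T, B1=F, B2=T, B3=T, B5=T, B6=T, B7=F
run #3 (a=-1, y=9, z=3) runs B1->T, B1->T, B1->F, B2->T, B3->T, B5->T, B6->T, B7->T; records B1=T, B1=F, B2=T, B3=T, B5=T, B6=T, B7=T
run #4 (a=0, y=4, z=4) runs B1->T, B1->T, B1->T, B1->F, B2->F, B4->F, B5->F, B6->T, B7->F; records B1=T, B1=F, B2=F, B4=F, B5=F, B6=T, B7=F
run #5 (a=-1, y=9, z=2) runs B1->T, B1->T, B1->F, B2->F, B4->T, B5->F, B6->T, B7->T; records B1=T, B1=F, B2=F, B4=T, B5=F, B6=T, B7=T
run #6 (a=-1, y=6, z=1) runs B1->T, B1->T, B1->F, B2->T, B3->T, B5->T, B6->T, B7->T; records B1=T, B1=F, B2=T, B3=T, B5=T, B6=T, B7=T
run #7 (a=1, y=6, z=3) runs B1->T, B1->T, B1->T, B1->T, B1->F, B2->T, B3->T, B5->T, B6->T, B7->T; records B1=T, B1=F, B2=T, B3=T, B5=T, B6=T, B7=T
run #8 (a=-1, y=8, z=4) runs B1->T, B1->T, B1->F, B2->F, B4->T, B5->F, B6->T, B7->T; records B1=T, B1=F, B2=F, B4=T, B5=F, B6=T, B7=T
run #9 (a=0, y=7, z=2) runs B1->T, B1->T, B1->T, B1->F, B2->F, B4->T, B5->F, B6->T, B7->T; records B1=T, B1=F, B2=F, B4=T, B5=F, B6=T, B7=T
union over the pool: B1=T, B1=F, B2=T, B2=F, B3=T, B4=T, B4=F, B5=T, B5=F, B6=T, B7=T, B7=F
uncovered (2 of 14): B3=F, B6=F

Answer: B3=F, B6=F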